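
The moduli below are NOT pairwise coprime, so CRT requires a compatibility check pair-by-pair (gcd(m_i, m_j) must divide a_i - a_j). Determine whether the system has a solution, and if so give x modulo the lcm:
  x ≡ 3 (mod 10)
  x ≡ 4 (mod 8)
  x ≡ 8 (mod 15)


Moduli 10, 8, 15 are not pairwise coprime, so CRT works modulo lcm(m_i) when all pairwise compatibility conditions hold.
Pairwise compatibility: gcd(m_i, m_j) must divide a_i - a_j for every pair.
Merge one congruence at a time:
  Start: x ≡ 3 (mod 10).
  Combine with x ≡ 4 (mod 8): gcd(10, 8) = 2, and 4 - 3 = 1 is NOT divisible by 2.
    ⇒ system is inconsistent (no integer solution).

No solution (the system is inconsistent).


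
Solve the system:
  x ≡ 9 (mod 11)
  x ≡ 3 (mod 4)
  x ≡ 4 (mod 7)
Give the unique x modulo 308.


Moduli 11, 4, 7 are pairwise coprime; by CRT there is a unique solution modulo M = 11 · 4 · 7 = 308.
Solve pairwise, accumulating the modulus:
  Start with x ≡ 9 (mod 11).
  Combine with x ≡ 3 (mod 4): since gcd(11, 4) = 1, we get a unique residue mod 44.
    Write x = 9 + 11·t and substitute into x ≡ 3 (mod 4): 11·t ≡ 3 − 9 = -6 (mod 4).
    Reduce coefficients mod 4: 3·t ≡ 2 (mod 4).
    The inverse of 3 mod 4 is 3 (since 3·3 = 9 = 2·4 + 1), so t ≡ 3·2 = 6 ≡ 2 (mod 4).
    Then x = 9 + 11·2 = 31, valid modulo lcm(11, 4) = 44: x ≡ 31 (mod 44).
  Combine with x ≡ 4 (mod 7): since gcd(44, 7) = 1, we get a unique residue mod 308.
    Write x = 31 + 44·t and substitute into x ≡ 4 (mod 7): 44·t ≡ 4 − 31 = -27 (mod 7).
    Reduce coefficients mod 7: 2·t ≡ 1 (mod 7).
    The inverse of 2 mod 7 is 4 (since 2·4 = 8 = 1·7 + 1), so t ≡ 4·1 = 4 ≡ 4 (mod 7).
    Then x = 31 + 44·4 = 207, valid modulo lcm(44, 7) = 308: x ≡ 207 (mod 308).
Verify: 207 mod 11 = 9 ✓, 207 mod 4 = 3 ✓, 207 mod 7 = 4 ✓.

x ≡ 207 (mod 308).


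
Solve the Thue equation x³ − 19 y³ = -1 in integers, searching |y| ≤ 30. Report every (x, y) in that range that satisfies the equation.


The equation is x³ - 19y³ = -1. For fixed y, x³ = 19·y³ − 1, so a solution requires the RHS to be a perfect cube.
Strategy: iterate y from -30 to 30, compute RHS = 19·y³ − 1, and check whether it is a (positive or negative) perfect cube.
Check small values of y:
  y = 0: RHS = -1 = (-1)³ ⇒ x = -1 works.
  y = 1: RHS = 18 is not a perfect cube.
  y = -1: RHS = -20 is not a perfect cube.
  y = 2: RHS = 151 is not a perfect cube.
  y = -2: RHS = -153 is not a perfect cube.
  y = 3: RHS = 512 = (8)³ ⇒ x = 8 works.
  y = -3: RHS = -514 is not a perfect cube.
Continuing the search up to |y| = 30 finds no further solutions beyond those listed.
Collected solutions: (-1, 0), (8, 3).

Solutions (with |y| ≤ 30): (-1, 0), (8, 3).


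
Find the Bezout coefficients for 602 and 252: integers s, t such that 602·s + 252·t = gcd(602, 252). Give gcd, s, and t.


Euclidean algorithm on (602, 252) — divide until remainder is 0:
  602 = 2 · 252 + 98
  252 = 2 · 98 + 56
  98 = 1 · 56 + 42
  56 = 1 · 42 + 14
  42 = 3 · 14 + 0
gcd(602, 252) = 14.
Track Bezout coefficients alongside the remainders: start with r₀ = 602 = a·1 + b·0 (s = 1, t = 0) and r₁ = 252 = a·0 + b·1 (s = 0, t = 1); each new remainder r_{k+1} = r_{k-1} − q_k·r_k inherits s_{k+1} = s_{k-1} − q_k·s_k, t_{k+1} = t_{k-1} − q_k·t_k, so r_k = a·s_k + b·t_k at every step:
  q = 2: r = 98, s = 1 − 2·0 = 1, t = 0 − 2·1 = -2  (check: 602·1 + 252·(-2) = 98)
  q = 2: r = 56, s = 0 − 2·1 = -2, t = 1 − 2·(-2) = 5  (check: 602·(-2) + 252·5 = 56)
  q = 1: r = 42, s = 1 − 1·(-2) = 3, t = -2 − 1·5 = -7  (check: 602·3 + 252·(-7) = 42)
  q = 1: r = 14, s = -2 − 1·3 = -5, t = 5 − 1·(-7) = 12  (check: 602·(-5) + 252·12 = 14)
The row with r = 14 (the gcd) gives the Bezout coefficients s = -5, t = 12.
Result: 602 · (-5) + 252 · (12) = 14.

gcd(602, 252) = 14; s = -5, t = 12 (check: 602·(-5) + 252·12 = 14).


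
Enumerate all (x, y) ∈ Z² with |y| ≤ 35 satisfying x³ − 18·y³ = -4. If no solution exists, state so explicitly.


The equation is x³ - 18y³ = -4. For fixed y, x³ = 18·y³ − 4, so a solution requires the RHS to be a perfect cube.
Strategy: iterate y from -35 to 35, compute RHS = 18·y³ − 4, and check whether it is a (positive or negative) perfect cube.
Check small values of y:
  y = 0: RHS = -4 is not a perfect cube.
  y = 1: RHS = 14 is not a perfect cube.
  y = -1: RHS = -22 is not a perfect cube.
  y = 2: RHS = 140 is not a perfect cube.
  y = -2: RHS = -148 is not a perfect cube.
  y = 3: RHS = 482 is not a perfect cube.
  y = -3: RHS = -490 is not a perfect cube.
Continuing the search up to |y| = 35 finds no solutions either.
No (x, y) in the scanned range satisfies the equation.

No integer solutions with |y| ≤ 35.


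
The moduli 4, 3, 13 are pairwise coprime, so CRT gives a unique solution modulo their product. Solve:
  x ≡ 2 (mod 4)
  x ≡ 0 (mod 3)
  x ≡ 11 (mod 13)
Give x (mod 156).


Moduli 4, 3, 13 are pairwise coprime; by CRT there is a unique solution modulo M = 4 · 3 · 13 = 156.
Solve pairwise, accumulating the modulus:
  Start with x ≡ 2 (mod 4).
  Combine with x ≡ 0 (mod 3): since gcd(4, 3) = 1, we get a unique residue mod 12.
    Write x = 2 + 4·t and substitute into x ≡ 0 (mod 3): 4·t ≡ 0 − 2 = -2 (mod 3).
    Reduce coefficients mod 3: 1·t ≡ 1 (mod 3).
    So t ≡ 1 (mod 3).
    Then x = 2 + 4·1 = 6, valid modulo lcm(4, 3) = 12: x ≡ 6 (mod 12).
  Combine with x ≡ 11 (mod 13): since gcd(12, 13) = 1, we get a unique residue mod 156.
    Write x = 6 + 12·t and substitute into x ≡ 11 (mod 13): 12·t ≡ 11 − 6 = 5 (mod 13).
    The inverse of 12 mod 13 is 12 (since 12·12 = 144 = 11·13 + 1), so t ≡ 12·5 = 60 ≡ 8 (mod 13).
    Then x = 6 + 12·8 = 102, valid modulo lcm(12, 13) = 156: x ≡ 102 (mod 156).
Verify: 102 mod 4 = 2 ✓, 102 mod 3 = 0 ✓, 102 mod 13 = 11 ✓.

x ≡ 102 (mod 156).


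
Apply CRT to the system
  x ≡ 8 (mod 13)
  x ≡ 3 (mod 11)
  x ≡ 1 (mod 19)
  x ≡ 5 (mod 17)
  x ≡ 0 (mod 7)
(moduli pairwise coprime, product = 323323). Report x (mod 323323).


Product of moduli M = 13 · 11 · 19 · 17 · 7 = 323323.
Merge one congruence at a time:
  Start: x ≡ 8 (mod 13).
  Combine with x ≡ 3 (mod 11); new modulus lcm = 143.
    Write x = 8 + 13·t and substitute into x ≡ 3 (mod 11): 13·t ≡ 3 − 8 = -5 (mod 11).
    Reduce coefficients mod 11: 2·t ≡ 6 (mod 11).
    The inverse of 2 mod 11 is 6 (since 2·6 = 12 = 1·11 + 1), so t ≡ 6·6 = 36 ≡ 3 (mod 11).
    Then x = 8 + 13·3 = 47, valid modulo lcm(13, 11) = 143: x ≡ 47 (mod 143).
  Combine with x ≡ 1 (mod 19); new modulus lcm = 2717.
    Write x = 47 + 143·t and substitute into x ≡ 1 (mod 19): 143·t ≡ 1 − 47 = -46 (mod 19).
    Reduce coefficients mod 19: 10·t ≡ 11 (mod 19).
    The inverse of 10 mod 19 is 2 (since 10·2 = 20 = 1·19 + 1), so t ≡ 2·11 = 22 ≡ 3 (mod 19).
    Then x = 47 + 143·3 = 476, valid modulo lcm(143, 19) = 2717: x ≡ 476 (mod 2717).
  Combine with x ≡ 5 (mod 17); new modulus lcm = 46189.
    Write x = 476 + 2717·t and substitute into x ≡ 5 (mod 17): 2717·t ≡ 5 − 476 = -471 (mod 17).
    Reduce coefficients mod 17: 14·t ≡ 5 (mod 17).
    The inverse of 14 mod 17 is 11 (since 14·11 = 154 = 9·17 + 1), so t ≡ 11·5 = 55 ≡ 4 (mod 17).
    Then x = 476 + 2717·4 = 11344, valid modulo lcm(2717, 17) = 46189: x ≡ 11344 (mod 46189).
  Combine with x ≡ 0 (mod 7); new modulus lcm = 323323.
    Write x = 11344 + 46189·t and substitute into x ≡ 0 (mod 7): 46189·t ≡ 0 − 11344 = -11344 (mod 7).
    Reduce coefficients mod 7: 3·t ≡ 3 (mod 7).
    The inverse of 3 mod 7 is 5 (since 3·5 = 15 = 2·7 + 1), so t ≡ 5·3 = 15 ≡ 1 (mod 7).
    Then x = 11344 + 46189·1 = 57533, valid modulo lcm(46189, 7) = 323323: x ≡ 57533 (mod 323323).
Verify against each original: 57533 mod 13 = 8, 57533 mod 11 = 3, 57533 mod 19 = 1, 57533 mod 17 = 5, 57533 mod 7 = 0.

x ≡ 57533 (mod 323323).


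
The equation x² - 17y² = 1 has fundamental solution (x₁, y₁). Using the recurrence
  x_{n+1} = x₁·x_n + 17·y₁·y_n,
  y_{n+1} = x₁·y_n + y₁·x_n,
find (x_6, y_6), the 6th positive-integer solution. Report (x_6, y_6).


Step 1: Find the fundamental solution (x₁, y₁) of x² - 17y² = 1.
  Expand √17 as a continued fraction. a₀ = ⌊√17⌋ = 4; iterate m_{k+1} = d_k·a_k − m_k, d_{k+1} = (17 − m_{k+1}²)/d_k, a_{k+1} = ⌊(a₀ + m_{k+1})/d_{k+1}⌋ (starting m₀ = 0, d₀ = 1), with convergents p_k = a_k·p_{k-1} + p_{k-2}, q_k = a_k·q_{k-1} + q_{k-2} (p₋₁ = 1, q₋₁ = 0):
  k = 0: a₀ = 4; p₀/q₀ = 4/1; p₀² − 17·q₀² = 16 − 17 = -1.
  k = 1: m = 4, d = 1, a = ⌊(4 + 4)/1⌋ = 8; p/q = (8·4 + 1)/(8·1 + 0) = 33/8; p² − 17·q² = 1089 − 1088 = 1.
  The first convergent with p² − 17·q² = 1 gives the fundamental solution (x₁, y₁) = (33, 8).
Step 2: Apply the recurrence (x_{n+1}, y_{n+1}) = (x₁x_n + 17y₁y_n, x₁y_n + y₁x_n) repeatedly.
  From (x_1, y_1) = (33, 8): x_2 = 33·33 + 17·8·8 = 2177; y_2 = 33·8 + 8·33 = 528.
  From (x_2, y_2) = (2177, 528): x_3 = 33·2177 + 17·8·528 = 143649; y_3 = 33·528 + 8·2177 = 34840.
  From (x_3, y_3) = (143649, 34840): x_4 = 33·143649 + 17·8·34840 = 9478657; y_4 = 33·34840 + 8·143649 = 2298912.
  From (x_4, y_4) = (9478657, 2298912): x_5 = 33·9478657 + 17·8·2298912 = 625447713; y_5 = 33·2298912 + 8·9478657 = 151693352.
  From (x_5, y_5) = (625447713, 151693352): x_6 = 33·625447713 + 17·8·151693352 = 41270070401; y_6 = 33·151693352 + 8·625447713 = 10009462320.
Step 3: Verify x_6² - 17·y_6² = 1703218710903496300801 - 1703218710903496300800 = 1 (should be 1). ✓

(x_1, y_1) = (33, 8); (x_6, y_6) = (41270070401, 10009462320).


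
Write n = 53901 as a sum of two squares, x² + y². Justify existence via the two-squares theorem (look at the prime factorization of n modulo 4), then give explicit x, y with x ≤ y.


Step 1: Factor n = 53901 = 3^2 · 53 · 113.
Step 2: Check the mod-4 condition on each prime factor: 3 ≡ 3 (mod 4), exponent 2 (must be even); 53 ≡ 1 (mod 4), exponent 1; 113 ≡ 1 (mod 4), exponent 1.
All primes ≡ 3 (mod 4) appear to even exponent (or don't appear), so by the two-squares theorem n IS expressible as a sum of two squares.
Step 3: Build a representation. Group n = k² · m with k = 3 and m = 53 · 113 = 5989 (a product of primes ≡ 1 (mod 4)); a representation of m scales to one of n via (k·x)² + (k·y)² = k²(x² + y²). Each prime p ≡ 1 (mod 4) is itself a sum of two squares; find a² by testing p − a² for a perfect square:
  53: 53 − 1² = 52, 53 − 2² = 49 = 7² ⇒ 53 = 2² + 7².
  113: 113 − 1² = 112, 113 − 2² = 109, 113 − 3² = 104, 113 − 4² = 97, 113 − 5² = 88, 113 − 6² = 77, 113 − 7² = 64 = 8² ⇒ 113 = 7² + 8².
  Combine using the Brahmagupta–Fibonacci identity (a² + b²)(c² + d²) = (ac − bd)² + (ad + bc)² = (ac + bd)² + (ad − bc)²:
  53 · 113 = 5989: from (2² + 7²)(7² + 8²), take (2·7 − 7·8, 2·8 + 7·7) = (14 − 56, 16 + 49) = (-42, 65); dropping signs (only squares matter) gives (42, 65); check 42² + 65² = 1764 + 4225 = 5989 ✓.
  Scale by k = 3: (3·42, 3·65) = (126, 195).
Step 4: Order so x ≤ y and verify: 126² + 195² = 15876 + 38025 = 53901 = n. ✓

n = 53901 = 126² + 195² (one valid representation with x ≤ y).


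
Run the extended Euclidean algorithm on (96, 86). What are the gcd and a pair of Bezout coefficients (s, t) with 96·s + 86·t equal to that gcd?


Euclidean algorithm on (96, 86) — divide until remainder is 0:
  96 = 1 · 86 + 10
  86 = 8 · 10 + 6
  10 = 1 · 6 + 4
  6 = 1 · 4 + 2
  4 = 2 · 2 + 0
gcd(96, 86) = 2.
Track Bezout coefficients alongside the remainders: start with r₀ = 96 = a·1 + b·0 (s = 1, t = 0) and r₁ = 86 = a·0 + b·1 (s = 0, t = 1); each new remainder r_{k+1} = r_{k-1} − q_k·r_k inherits s_{k+1} = s_{k-1} − q_k·s_k, t_{k+1} = t_{k-1} − q_k·t_k, so r_k = a·s_k + b·t_k at every step:
  q = 1: r = 10, s = 1 − 1·0 = 1, t = 0 − 1·1 = -1  (check: 96·1 + 86·(-1) = 10)
  q = 8: r = 6, s = 0 − 8·1 = -8, t = 1 − 8·(-1) = 9  (check: 96·(-8) + 86·9 = 6)
  q = 1: r = 4, s = 1 − 1·(-8) = 9, t = -1 − 1·9 = -10  (check: 96·9 + 86·(-10) = 4)
  q = 1: r = 2, s = -8 − 1·9 = -17, t = 9 − 1·(-10) = 19  (check: 96·(-17) + 86·19 = 2)
The row with r = 2 (the gcd) gives the Bezout coefficients s = -17, t = 19.
Result: 96 · (-17) + 86 · (19) = 2.

gcd(96, 86) = 2; s = -17, t = 19 (check: 96·(-17) + 86·19 = 2).


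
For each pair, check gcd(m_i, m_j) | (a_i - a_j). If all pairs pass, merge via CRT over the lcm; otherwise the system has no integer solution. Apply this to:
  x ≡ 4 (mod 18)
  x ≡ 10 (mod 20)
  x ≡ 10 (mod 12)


Moduli 18, 20, 12 are not pairwise coprime, so CRT works modulo lcm(m_i) when all pairwise compatibility conditions hold.
Pairwise compatibility: gcd(m_i, m_j) must divide a_i - a_j for every pair.
Merge one congruence at a time:
  Start: x ≡ 4 (mod 18).
  Combine with x ≡ 10 (mod 20): gcd(18, 20) = 2; 10 - 4 = 6, which IS divisible by 2, so compatible.
    Write x = 4 + 18·t and substitute into x ≡ 10 (mod 20): 18·t ≡ 10 − 4 = 6 (mod 20).
    Divide the congruence (and modulus) by g = 2: 9·t ≡ 3 (mod 10).
    The inverse of 9 mod 10 is 9 (since 9·9 = 81 = 8·10 + 1), so t ≡ 9·3 = 27 ≡ 7 (mod 10).
    Then x = 4 + 18·7 = 130, valid modulo lcm(18, 20) = 180: x ≡ 130 (mod 180).
  Combine with x ≡ 10 (mod 12): gcd(180, 12) = 12; 10 - 130 = -120, which IS divisible by 12, so compatible.
    Write x = 130 + 180·t and substitute into x ≡ 10 (mod 12): 180·t ≡ 10 − 130 = -120 (mod 12).
    Divide the congruence (and modulus) by g = 12: 15·t ≡ -10 (mod 1).
    Modulo 1 every t works; take t = 0.
    Then x = 130 + 180·0 = 130, valid modulo lcm(180, 12) = 180: x ≡ 130 (mod 180).
Verify: 130 mod 18 = 4, 130 mod 20 = 10, 130 mod 12 = 10.

x ≡ 130 (mod 180).


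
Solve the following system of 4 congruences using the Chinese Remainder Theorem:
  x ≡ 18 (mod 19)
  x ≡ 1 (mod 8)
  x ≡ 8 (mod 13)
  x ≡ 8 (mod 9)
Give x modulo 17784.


Product of moduli M = 19 · 8 · 13 · 9 = 17784.
Merge one congruence at a time:
  Start: x ≡ 18 (mod 19).
  Combine with x ≡ 1 (mod 8); new modulus lcm = 152.
    Write x = 18 + 19·t and substitute into x ≡ 1 (mod 8): 19·t ≡ 1 − 18 = -17 (mod 8).
    Reduce coefficients mod 8: 3·t ≡ 7 (mod 8).
    The inverse of 3 mod 8 is 3 (since 3·3 = 9 = 1·8 + 1), so t ≡ 3·7 = 21 ≡ 5 (mod 8).
    Then x = 18 + 19·5 = 113, valid modulo lcm(19, 8) = 152: x ≡ 113 (mod 152).
  Combine with x ≡ 8 (mod 13); new modulus lcm = 1976.
    Write x = 113 + 152·t and substitute into x ≡ 8 (mod 13): 152·t ≡ 8 − 113 = -105 (mod 13).
    Reduce coefficients mod 13: 9·t ≡ 12 (mod 13).
    The inverse of 9 mod 13 is 3 (since 9·3 = 27 = 2·13 + 1), so t ≡ 3·12 = 36 ≡ 10 (mod 13).
    Then x = 113 + 152·10 = 1633, valid modulo lcm(152, 13) = 1976: x ≡ 1633 (mod 1976).
  Combine with x ≡ 8 (mod 9); new modulus lcm = 17784.
    Write x = 1633 + 1976·t and substitute into x ≡ 8 (mod 9): 1976·t ≡ 8 − 1633 = -1625 (mod 9).
    Reduce coefficients mod 9: 5·t ≡ 4 (mod 9).
    The inverse of 5 mod 9 is 2 (since 5·2 = 10 = 1·9 + 1), so t ≡ 2·4 = 8 ≡ 8 (mod 9).
    Then x = 1633 + 1976·8 = 17441, valid modulo lcm(1976, 9) = 17784: x ≡ 17441 (mod 17784).
Verify against each original: 17441 mod 19 = 18, 17441 mod 8 = 1, 17441 mod 13 = 8, 17441 mod 9 = 8.

x ≡ 17441 (mod 17784).


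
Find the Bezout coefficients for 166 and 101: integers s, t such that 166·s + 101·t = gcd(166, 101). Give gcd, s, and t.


Euclidean algorithm on (166, 101) — divide until remainder is 0:
  166 = 1 · 101 + 65
  101 = 1 · 65 + 36
  65 = 1 · 36 + 29
  36 = 1 · 29 + 7
  29 = 4 · 7 + 1
  7 = 7 · 1 + 0
gcd(166, 101) = 1.
Track Bezout coefficients alongside the remainders: start with r₀ = 166 = a·1 + b·0 (s = 1, t = 0) and r₁ = 101 = a·0 + b·1 (s = 0, t = 1); each new remainder r_{k+1} = r_{k-1} − q_k·r_k inherits s_{k+1} = s_{k-1} − q_k·s_k, t_{k+1} = t_{k-1} − q_k·t_k, so r_k = a·s_k + b·t_k at every step:
  q = 1: r = 65, s = 1 − 1·0 = 1, t = 0 − 1·1 = -1  (check: 166·1 + 101·(-1) = 65)
  q = 1: r = 36, s = 0 − 1·1 = -1, t = 1 − 1·(-1) = 2  (check: 166·(-1) + 101·2 = 36)
  q = 1: r = 29, s = 1 − 1·(-1) = 2, t = -1 − 1·2 = -3  (check: 166·2 + 101·(-3) = 29)
  q = 1: r = 7, s = -1 − 1·2 = -3, t = 2 − 1·(-3) = 5  (check: 166·(-3) + 101·5 = 7)
  q = 4: r = 1, s = 2 − 4·(-3) = 14, t = -3 − 4·5 = -23  (check: 166·14 + 101·(-23) = 1)
The row with r = 1 (the gcd) gives the Bezout coefficients s = 14, t = -23.
Result: 166 · (14) + 101 · (-23) = 1.

gcd(166, 101) = 1; s = 14, t = -23 (check: 166·14 + 101·(-23) = 1).


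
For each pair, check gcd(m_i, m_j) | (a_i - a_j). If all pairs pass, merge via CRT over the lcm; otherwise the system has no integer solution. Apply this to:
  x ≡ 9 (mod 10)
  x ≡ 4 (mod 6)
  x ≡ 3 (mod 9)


Moduli 10, 6, 9 are not pairwise coprime, so CRT works modulo lcm(m_i) when all pairwise compatibility conditions hold.
Pairwise compatibility: gcd(m_i, m_j) must divide a_i - a_j for every pair.
Merge one congruence at a time:
  Start: x ≡ 9 (mod 10).
  Combine with x ≡ 4 (mod 6): gcd(10, 6) = 2, and 4 - 9 = -5 is NOT divisible by 2.
    ⇒ system is inconsistent (no integer solution).

No solution (the system is inconsistent).


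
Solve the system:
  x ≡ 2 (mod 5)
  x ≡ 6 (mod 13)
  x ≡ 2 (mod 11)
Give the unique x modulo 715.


Moduli 5, 13, 11 are pairwise coprime; by CRT there is a unique solution modulo M = 5 · 13 · 11 = 715.
Solve pairwise, accumulating the modulus:
  Start with x ≡ 2 (mod 5).
  Combine with x ≡ 6 (mod 13): since gcd(5, 13) = 1, we get a unique residue mod 65.
    Write x = 2 + 5·t and substitute into x ≡ 6 (mod 13): 5·t ≡ 6 − 2 = 4 (mod 13).
    The inverse of 5 mod 13 is 8 (since 5·8 = 40 = 3·13 + 1), so t ≡ 8·4 = 32 ≡ 6 (mod 13).
    Then x = 2 + 5·6 = 32, valid modulo lcm(5, 13) = 65: x ≡ 32 (mod 65).
  Combine with x ≡ 2 (mod 11): since gcd(65, 11) = 1, we get a unique residue mod 715.
    Write x = 32 + 65·t and substitute into x ≡ 2 (mod 11): 65·t ≡ 2 − 32 = -30 (mod 11).
    Reduce coefficients mod 11: 10·t ≡ 3 (mod 11).
    The inverse of 10 mod 11 is 10 (since 10·10 = 100 = 9·11 + 1), so t ≡ 10·3 = 30 ≡ 8 (mod 11).
    Then x = 32 + 65·8 = 552, valid modulo lcm(65, 11) = 715: x ≡ 552 (mod 715).
Verify: 552 mod 5 = 2 ✓, 552 mod 13 = 6 ✓, 552 mod 11 = 2 ✓.

x ≡ 552 (mod 715).


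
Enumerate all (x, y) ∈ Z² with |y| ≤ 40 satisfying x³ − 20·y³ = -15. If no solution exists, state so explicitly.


The equation is x³ - 20y³ = -15. For fixed y, x³ = 20·y³ − 15, so a solution requires the RHS to be a perfect cube.
Strategy: iterate y from -40 to 40, compute RHS = 20·y³ − 15, and check whether it is a (positive or negative) perfect cube.
Check small values of y:
  y = 0: RHS = -15 is not a perfect cube.
  y = 1: RHS = 5 is not a perfect cube.
  y = -1: RHS = -35 is not a perfect cube.
  y = 2: RHS = 145 is not a perfect cube.
  y = -2: RHS = -175 is not a perfect cube.
  y = 3: RHS = 525 is not a perfect cube.
  y = -3: RHS = -555 is not a perfect cube.
Continuing the search up to |y| = 40 finds no solutions either.
No (x, y) in the scanned range satisfies the equation.

No integer solutions with |y| ≤ 40.


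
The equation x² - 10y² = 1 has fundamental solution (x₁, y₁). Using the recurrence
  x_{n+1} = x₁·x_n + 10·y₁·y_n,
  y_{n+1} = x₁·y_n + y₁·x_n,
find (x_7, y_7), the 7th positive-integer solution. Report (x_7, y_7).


Step 1: Find the fundamental solution (x₁, y₁) of x² - 10y² = 1.
  Expand √10 as a continued fraction. a₀ = ⌊√10⌋ = 3; iterate m_{k+1} = d_k·a_k − m_k, d_{k+1} = (10 − m_{k+1}²)/d_k, a_{k+1} = ⌊(a₀ + m_{k+1})/d_{k+1}⌋ (starting m₀ = 0, d₀ = 1), with convergents p_k = a_k·p_{k-1} + p_{k-2}, q_k = a_k·q_{k-1} + q_{k-2} (p₋₁ = 1, q₋₁ = 0):
  k = 0: a₀ = 3; p₀/q₀ = 3/1; p₀² − 10·q₀² = 9 − 10 = -1.
  k = 1: m = 3, d = 1, a = ⌊(3 + 3)/1⌋ = 6; p/q = (6·3 + 1)/(6·1 + 0) = 19/6; p² − 10·q² = 361 − 360 = 1.
  The first convergent with p² − 10·q² = 1 gives the fundamental solution (x₁, y₁) = (19, 6).
Step 2: Apply the recurrence (x_{n+1}, y_{n+1}) = (x₁x_n + 10y₁y_n, x₁y_n + y₁x_n) repeatedly.
  From (x_1, y_1) = (19, 6): x_2 = 19·19 + 10·6·6 = 721; y_2 = 19·6 + 6·19 = 228.
  From (x_2, y_2) = (721, 228): x_3 = 19·721 + 10·6·228 = 27379; y_3 = 19·228 + 6·721 = 8658.
  From (x_3, y_3) = (27379, 8658): x_4 = 19·27379 + 10·6·8658 = 1039681; y_4 = 19·8658 + 6·27379 = 328776.
  From (x_4, y_4) = (1039681, 328776): x_5 = 19·1039681 + 10·6·328776 = 39480499; y_5 = 19·328776 + 6·1039681 = 12484830.
  From (x_5, y_5) = (39480499, 12484830): x_6 = 19·39480499 + 10·6·12484830 = 1499219281; y_6 = 19·12484830 + 6·39480499 = 474094764.
  From (x_6, y_6) = (1499219281, 474094764): x_7 = 19·1499219281 + 10·6·474094764 = 56930852179; y_7 = 19·474094764 + 6·1499219281 = 18003116202.
Step 3: Verify x_7² - 10·y_7² = 3241121929827149048041 - 3241121929827149048040 = 1 (should be 1). ✓

(x_1, y_1) = (19, 6); (x_7, y_7) = (56930852179, 18003116202).


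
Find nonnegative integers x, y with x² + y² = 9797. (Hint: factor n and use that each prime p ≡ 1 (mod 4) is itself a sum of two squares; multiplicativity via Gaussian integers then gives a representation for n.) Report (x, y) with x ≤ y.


Step 1: Factor n = 9797 = 97 · 101.
Step 2: Check the mod-4 condition on each prime factor: 97 ≡ 1 (mod 4), exponent 1; 101 ≡ 1 (mod 4), exponent 1.
All primes ≡ 3 (mod 4) appear to even exponent (or don't appear), so by the two-squares theorem n IS expressible as a sum of two squares.
Step 3: Build a representation. Here n = 97 · 101 is a product of primes ≡ 1 (mod 4). Each prime p ≡ 1 (mod 4) is itself a sum of two squares; find a² by testing p − a² for a perfect square:
  97: 97 − 1² = 96, 97 − 2² = 93, 97 − 3² = 88, 97 − 4² = 81 = 9² ⇒ 97 = 4² + 9².
  101: 101 − 1² = 100 = 10² ⇒ 101 = 1² + 10².
  Combine using the Brahmagupta–Fibonacci identity (a² + b²)(c² + d²) = (ac − bd)² + (ad + bc)² = (ac + bd)² + (ad − bc)²:
  97 · 101 = 9797: from (4² + 9²)(1² + 10²), take (4·1 − 9·10, 4·10 + 9·1) = (4 − 90, 40 + 9) = (-86, 49); dropping signs (only squares matter) gives (86, 49); check 86² + 49² = 7396 + 2401 = 9797 ✓.
Step 4: Order so x ≤ y and verify: 49² + 86² = 2401 + 7396 = 9797 = n. ✓

n = 9797 = 49² + 86² (one valid representation with x ≤ y).


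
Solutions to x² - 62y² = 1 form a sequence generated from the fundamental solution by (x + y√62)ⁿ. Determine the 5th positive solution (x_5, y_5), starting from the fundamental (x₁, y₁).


Step 1: Find the fundamental solution (x₁, y₁) of x² - 62y² = 1.
  Expand √62 as a continued fraction. a₀ = ⌊√62⌋ = 7; iterate m_{k+1} = d_k·a_k − m_k, d_{k+1} = (62 − m_{k+1}²)/d_k, a_{k+1} = ⌊(a₀ + m_{k+1})/d_{k+1}⌋ (starting m₀ = 0, d₀ = 1), with convergents p_k = a_k·p_{k-1} + p_{k-2}, q_k = a_k·q_{k-1} + q_{k-2} (p₋₁ = 1, q₋₁ = 0):
  k = 0: a₀ = 7; p₀/q₀ = 7/1; p₀² − 62·q₀² = 49 − 62 = -13.
  k = 1: m = 7, d = 13, a = ⌊(7 + 7)/13⌋ = 1; p/q = (1·7 + 1)/(1·1 + 0) = 8/1; p² − 62·q² = 64 − 62 = 2.
  k = 2: m = 6, d = 2, a = ⌊(7 + 6)/2⌋ = 6; p/q = (6·8 + 7)/(6·1 + 1) = 55/7; p² − 62·q² = 3025 − 3038 = -13.
  k = 3: m = 6, d = 13, a = ⌊(7 + 6)/13⌋ = 1; p/q = (1·55 + 8)/(1·7 + 1) = 63/8; p² − 62·q² = 3969 − 3968 = 1.
  The first convergent with p² − 62·q² = 1 gives the fundamental solution (x₁, y₁) = (63, 8).
Step 2: Apply the recurrence (x_{n+1}, y_{n+1}) = (x₁x_n + 62y₁y_n, x₁y_n + y₁x_n) repeatedly.
  From (x_1, y_1) = (63, 8): x_2 = 63·63 + 62·8·8 = 7937; y_2 = 63·8 + 8·63 = 1008.
  From (x_2, y_2) = (7937, 1008): x_3 = 63·7937 + 62·8·1008 = 999999; y_3 = 63·1008 + 8·7937 = 127000.
  From (x_3, y_3) = (999999, 127000): x_4 = 63·999999 + 62·8·127000 = 125991937; y_4 = 63·127000 + 8·999999 = 16000992.
  From (x_4, y_4) = (125991937, 16000992): x_5 = 63·125991937 + 62·8·16000992 = 15873984063; y_5 = 63·16000992 + 8·125991937 = 2015997992.
Step 3: Verify x_5² - 62·y_5² = 251983370032377987969 - 251983370032377987968 = 1 (should be 1). ✓

(x_1, y_1) = (63, 8); (x_5, y_5) = (15873984063, 2015997992).


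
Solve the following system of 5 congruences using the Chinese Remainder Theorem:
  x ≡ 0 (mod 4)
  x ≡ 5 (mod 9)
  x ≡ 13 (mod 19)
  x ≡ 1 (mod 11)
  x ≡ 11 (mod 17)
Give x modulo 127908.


Product of moduli M = 4 · 9 · 19 · 11 · 17 = 127908.
Merge one congruence at a time:
  Start: x ≡ 0 (mod 4).
  Combine with x ≡ 5 (mod 9); new modulus lcm = 36.
    Write x = 0 + 4·t and substitute into x ≡ 5 (mod 9): 4·t ≡ 5 − 0 = 5 (mod 9).
    The inverse of 4 mod 9 is 7 (since 4·7 = 28 = 3·9 + 1), so t ≡ 7·5 = 35 ≡ 8 (mod 9).
    Then x = 0 + 4·8 = 32, valid modulo lcm(4, 9) = 36: x ≡ 32 (mod 36).
  Combine with x ≡ 13 (mod 19); new modulus lcm = 684.
    Write x = 32 + 36·t and substitute into x ≡ 13 (mod 19): 36·t ≡ 13 − 32 = -19 (mod 19).
    Reduce coefficients mod 19: 17·t ≡ 0 (mod 19).
    The inverse of 17 mod 19 is 9 (since 17·9 = 153 = 8·19 + 1), so t ≡ 9·0 = 0 ≡ 0 (mod 19).
    Then x = 32 + 36·0 = 32, valid modulo lcm(36, 19) = 684: x ≡ 32 (mod 684).
  Combine with x ≡ 1 (mod 11); new modulus lcm = 7524.
    Write x = 32 + 684·t and substitute into x ≡ 1 (mod 11): 684·t ≡ 1 − 32 = -31 (mod 11).
    Reduce coefficients mod 11: 2·t ≡ 2 (mod 11).
    The inverse of 2 mod 11 is 6 (since 2·6 = 12 = 1·11 + 1), so t ≡ 6·2 = 12 ≡ 1 (mod 11).
    Then x = 32 + 684·1 = 716, valid modulo lcm(684, 11) = 7524: x ≡ 716 (mod 7524).
  Combine with x ≡ 11 (mod 17); new modulus lcm = 127908.
    Write x = 716 + 7524·t and substitute into x ≡ 11 (mod 17): 7524·t ≡ 11 − 716 = -705 (mod 17).
    Reduce coefficients mod 17: 10·t ≡ 9 (mod 17).
    The inverse of 10 mod 17 is 12 (since 10·12 = 120 = 7·17 + 1), so t ≡ 12·9 = 108 ≡ 6 (mod 17).
    Then x = 716 + 7524·6 = 45860, valid modulo lcm(7524, 17) = 127908: x ≡ 45860 (mod 127908).
Verify against each original: 45860 mod 4 = 0, 45860 mod 9 = 5, 45860 mod 19 = 13, 45860 mod 11 = 1, 45860 mod 17 = 11.

x ≡ 45860 (mod 127908).


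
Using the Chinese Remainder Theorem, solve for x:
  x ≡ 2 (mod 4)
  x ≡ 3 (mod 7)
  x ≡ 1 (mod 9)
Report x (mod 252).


Moduli 4, 7, 9 are pairwise coprime; by CRT there is a unique solution modulo M = 4 · 7 · 9 = 252.
Solve pairwise, accumulating the modulus:
  Start with x ≡ 2 (mod 4).
  Combine with x ≡ 3 (mod 7): since gcd(4, 7) = 1, we get a unique residue mod 28.
    Write x = 2 + 4·t and substitute into x ≡ 3 (mod 7): 4·t ≡ 3 − 2 = 1 (mod 7).
    The inverse of 4 mod 7 is 2 (since 4·2 = 8 = 1·7 + 1), so t ≡ 2·1 = 2 ≡ 2 (mod 7).
    Then x = 2 + 4·2 = 10, valid modulo lcm(4, 7) = 28: x ≡ 10 (mod 28).
  Combine with x ≡ 1 (mod 9): since gcd(28, 9) = 1, we get a unique residue mod 252.
    Write x = 10 + 28·t and substitute into x ≡ 1 (mod 9): 28·t ≡ 1 − 10 = -9 (mod 9).
    Reduce coefficients mod 9: 1·t ≡ 0 (mod 9).
    So t ≡ 0 (mod 9).
    Then x = 10 + 28·0 = 10, valid modulo lcm(28, 9) = 252: x ≡ 10 (mod 252).
Verify: 10 mod 4 = 2 ✓, 10 mod 7 = 3 ✓, 10 mod 9 = 1 ✓.

x ≡ 10 (mod 252).


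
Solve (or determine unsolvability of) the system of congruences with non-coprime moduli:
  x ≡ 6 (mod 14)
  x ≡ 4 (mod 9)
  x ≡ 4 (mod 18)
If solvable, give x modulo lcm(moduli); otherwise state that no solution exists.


Moduli 14, 9, 18 are not pairwise coprime, so CRT works modulo lcm(m_i) when all pairwise compatibility conditions hold.
Pairwise compatibility: gcd(m_i, m_j) must divide a_i - a_j for every pair.
Merge one congruence at a time:
  Start: x ≡ 6 (mod 14).
  Combine with x ≡ 4 (mod 9): gcd(14, 9) = 1; 4 - 6 = -2, which IS divisible by 1, so compatible.
    Write x = 6 + 14·t and substitute into x ≡ 4 (mod 9): 14·t ≡ 4 − 6 = -2 (mod 9).
    Reduce coefficients mod 9: 5·t ≡ 7 (mod 9).
    The inverse of 5 mod 9 is 2 (since 5·2 = 10 = 1·9 + 1), so t ≡ 2·7 = 14 ≡ 5 (mod 9).
    Then x = 6 + 14·5 = 76, valid modulo lcm(14, 9) = 126: x ≡ 76 (mod 126).
  Combine with x ≡ 4 (mod 18): gcd(126, 18) = 18; 4 - 76 = -72, which IS divisible by 18, so compatible.
    Write x = 76 + 126·t and substitute into x ≡ 4 (mod 18): 126·t ≡ 4 − 76 = -72 (mod 18).
    Divide the congruence (and modulus) by g = 18: 7·t ≡ -4 (mod 1).
    Modulo 1 every t works; take t = 0.
    Then x = 76 + 126·0 = 76, valid modulo lcm(126, 18) = 126: x ≡ 76 (mod 126).
Verify: 76 mod 14 = 6, 76 mod 9 = 4, 76 mod 18 = 4.

x ≡ 76 (mod 126).


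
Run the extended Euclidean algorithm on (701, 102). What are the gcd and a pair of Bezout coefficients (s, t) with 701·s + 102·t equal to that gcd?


Euclidean algorithm on (701, 102) — divide until remainder is 0:
  701 = 6 · 102 + 89
  102 = 1 · 89 + 13
  89 = 6 · 13 + 11
  13 = 1 · 11 + 2
  11 = 5 · 2 + 1
  2 = 2 · 1 + 0
gcd(701, 102) = 1.
Track Bezout coefficients alongside the remainders: start with r₀ = 701 = a·1 + b·0 (s = 1, t = 0) and r₁ = 102 = a·0 + b·1 (s = 0, t = 1); each new remainder r_{k+1} = r_{k-1} − q_k·r_k inherits s_{k+1} = s_{k-1} − q_k·s_k, t_{k+1} = t_{k-1} − q_k·t_k, so r_k = a·s_k + b·t_k at every step:
  q = 6: r = 89, s = 1 − 6·0 = 1, t = 0 − 6·1 = -6  (check: 701·1 + 102·(-6) = 89)
  q = 1: r = 13, s = 0 − 1·1 = -1, t = 1 − 1·(-6) = 7  (check: 701·(-1) + 102·7 = 13)
  q = 6: r = 11, s = 1 − 6·(-1) = 7, t = -6 − 6·7 = -48  (check: 701·7 + 102·(-48) = 11)
  q = 1: r = 2, s = -1 − 1·7 = -8, t = 7 − 1·(-48) = 55  (check: 701·(-8) + 102·55 = 2)
  q = 5: r = 1, s = 7 − 5·(-8) = 47, t = -48 − 5·55 = -323  (check: 701·47 + 102·(-323) = 1)
The row with r = 1 (the gcd) gives the Bezout coefficients s = 47, t = -323.
Result: 701 · (47) + 102 · (-323) = 1.

gcd(701, 102) = 1; s = 47, t = -323 (check: 701·47 + 102·(-323) = 1).


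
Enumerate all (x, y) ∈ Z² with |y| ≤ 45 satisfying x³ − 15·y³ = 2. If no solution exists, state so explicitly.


The equation is x³ - 15y³ = 2. For fixed y, x³ = 15·y³ + 2, so a solution requires the RHS to be a perfect cube.
Strategy: iterate y from -45 to 45, compute RHS = 15·y³ + 2, and check whether it is a (positive or negative) perfect cube.
Check small values of y:
  y = 0: RHS = 2 is not a perfect cube.
  y = 1: RHS = 17 is not a perfect cube.
  y = -1: RHS = -13 is not a perfect cube.
  y = 2: RHS = 122 is not a perfect cube.
  y = -2: RHS = -118 is not a perfect cube.
  y = 3: RHS = 407 is not a perfect cube.
  y = -3: RHS = -403 is not a perfect cube.
Continuing the search up to |y| = 45 finds no solutions either.
No (x, y) in the scanned range satisfies the equation.

No integer solutions with |y| ≤ 45.


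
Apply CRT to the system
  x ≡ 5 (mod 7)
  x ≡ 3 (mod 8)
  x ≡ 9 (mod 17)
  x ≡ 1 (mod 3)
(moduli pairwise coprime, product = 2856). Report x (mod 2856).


Product of moduli M = 7 · 8 · 17 · 3 = 2856.
Merge one congruence at a time:
  Start: x ≡ 5 (mod 7).
  Combine with x ≡ 3 (mod 8); new modulus lcm = 56.
    Write x = 5 + 7·t and substitute into x ≡ 3 (mod 8): 7·t ≡ 3 − 5 = -2 (mod 8).
    Reduce coefficients mod 8: 7·t ≡ 6 (mod 8).
    The inverse of 7 mod 8 is 7 (since 7·7 = 49 = 6·8 + 1), so t ≡ 7·6 = 42 ≡ 2 (mod 8).
    Then x = 5 + 7·2 = 19, valid modulo lcm(7, 8) = 56: x ≡ 19 (mod 56).
  Combine with x ≡ 9 (mod 17); new modulus lcm = 952.
    Write x = 19 + 56·t and substitute into x ≡ 9 (mod 17): 56·t ≡ 9 − 19 = -10 (mod 17).
    Reduce coefficients mod 17: 5·t ≡ 7 (mod 17).
    The inverse of 5 mod 17 is 7 (since 5·7 = 35 = 2·17 + 1), so t ≡ 7·7 = 49 ≡ 15 (mod 17).
    Then x = 19 + 56·15 = 859, valid modulo lcm(56, 17) = 952: x ≡ 859 (mod 952).
  Combine with x ≡ 1 (mod 3); new modulus lcm = 2856.
    Write x = 859 + 952·t and substitute into x ≡ 1 (mod 3): 952·t ≡ 1 − 859 = -858 (mod 3).
    Reduce coefficients mod 3: 1·t ≡ 0 (mod 3).
    So t ≡ 0 (mod 3).
    Then x = 859 + 952·0 = 859, valid modulo lcm(952, 3) = 2856: x ≡ 859 (mod 2856).
Verify against each original: 859 mod 7 = 5, 859 mod 8 = 3, 859 mod 17 = 9, 859 mod 3 = 1.

x ≡ 859 (mod 2856).


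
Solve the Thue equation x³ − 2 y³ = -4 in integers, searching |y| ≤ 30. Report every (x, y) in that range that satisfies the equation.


The equation is x³ - 2y³ = -4. For fixed y, x³ = 2·y³ − 4, so a solution requires the RHS to be a perfect cube.
Strategy: iterate y from -30 to 30, compute RHS = 2·y³ − 4, and check whether it is a (positive or negative) perfect cube.
Check small values of y:
  y = 0: RHS = -4 is not a perfect cube.
  y = 1: RHS = -2 is not a perfect cube.
  y = -1: RHS = -6 is not a perfect cube.
  y = 2: RHS = 12 is not a perfect cube.
  y = -2: RHS = -20 is not a perfect cube.
  y = 3: RHS = 50 is not a perfect cube.
  y = -3: RHS = -58 is not a perfect cube.
Continuing the search up to |y| = 30 finds no solutions either.
No (x, y) in the scanned range satisfies the equation.

No integer solutions with |y| ≤ 30.


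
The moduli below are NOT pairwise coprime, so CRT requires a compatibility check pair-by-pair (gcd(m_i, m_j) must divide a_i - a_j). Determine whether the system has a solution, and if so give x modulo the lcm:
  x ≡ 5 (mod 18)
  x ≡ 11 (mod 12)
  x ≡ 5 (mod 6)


Moduli 18, 12, 6 are not pairwise coprime, so CRT works modulo lcm(m_i) when all pairwise compatibility conditions hold.
Pairwise compatibility: gcd(m_i, m_j) must divide a_i - a_j for every pair.
Merge one congruence at a time:
  Start: x ≡ 5 (mod 18).
  Combine with x ≡ 11 (mod 12): gcd(18, 12) = 6; 11 - 5 = 6, which IS divisible by 6, so compatible.
    Write x = 5 + 18·t and substitute into x ≡ 11 (mod 12): 18·t ≡ 11 − 5 = 6 (mod 12).
    Divide the congruence (and modulus) by g = 6: 3·t ≡ 1 (mod 2).
    Reduce coefficients mod 2: 1·t ≡ 1 (mod 2).
    So t ≡ 1 (mod 2).
    Then x = 5 + 18·1 = 23, valid modulo lcm(18, 12) = 36: x ≡ 23 (mod 36).
  Combine with x ≡ 5 (mod 6): gcd(36, 6) = 6; 5 - 23 = -18, which IS divisible by 6, so compatible.
    Write x = 23 + 36·t and substitute into x ≡ 5 (mod 6): 36·t ≡ 5 − 23 = -18 (mod 6).
    Divide the congruence (and modulus) by g = 6: 6·t ≡ -3 (mod 1).
    Modulo 1 every t works; take t = 0.
    Then x = 23 + 36·0 = 23, valid modulo lcm(36, 6) = 36: x ≡ 23 (mod 36).
Verify: 23 mod 18 = 5, 23 mod 12 = 11, 23 mod 6 = 5.

x ≡ 23 (mod 36).


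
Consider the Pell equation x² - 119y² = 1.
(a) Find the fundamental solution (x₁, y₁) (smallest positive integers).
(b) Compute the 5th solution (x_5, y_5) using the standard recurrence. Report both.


Step 1: Find the fundamental solution (x₁, y₁) of x² - 119y² = 1.
  Expand √119 as a continued fraction. a₀ = ⌊√119⌋ = 10; iterate m_{k+1} = d_k·a_k − m_k, d_{k+1} = (119 − m_{k+1}²)/d_k, a_{k+1} = ⌊(a₀ + m_{k+1})/d_{k+1}⌋ (starting m₀ = 0, d₀ = 1), with convergents p_k = a_k·p_{k-1} + p_{k-2}, q_k = a_k·q_{k-1} + q_{k-2} (p₋₁ = 1, q₋₁ = 0):
  k = 0: a₀ = 10; p₀/q₀ = 10/1; p₀² − 119·q₀² = 100 − 119 = -19.
  k = 1: m = 10, d = 19, a = ⌊(10 + 10)/19⌋ = 1; p/q = (1·10 + 1)/(1·1 + 0) = 11/1; p² − 119·q² = 121 − 119 = 2.
  k = 2: m = 9, d = 2, a = ⌊(10 + 9)/2⌋ = 9; p/q = (9·11 + 10)/(9·1 + 1) = 109/10; p² − 119·q² = 11881 − 11900 = -19.
  k = 3: m = 9, d = 19, a = ⌊(10 + 9)/19⌋ = 1; p/q = (1·109 + 11)/(1·10 + 1) = 120/11; p² − 119·q² = 14400 − 14399 = 1.
  The first convergent with p² − 119·q² = 1 gives the fundamental solution (x₁, y₁) = (120, 11).
Step 2: Apply the recurrence (x_{n+1}, y_{n+1}) = (x₁x_n + 119y₁y_n, x₁y_n + y₁x_n) repeatedly.
  From (x_1, y_1) = (120, 11): x_2 = 120·120 + 119·11·11 = 28799; y_2 = 120·11 + 11·120 = 2640.
  From (x_2, y_2) = (28799, 2640): x_3 = 120·28799 + 119·11·2640 = 6911640; y_3 = 120·2640 + 11·28799 = 633589.
  From (x_3, y_3) = (6911640, 633589): x_4 = 120·6911640 + 119·11·633589 = 1658764801; y_4 = 120·633589 + 11·6911640 = 152058720.
  From (x_4, y_4) = (1658764801, 152058720): x_5 = 120·1658764801 + 119·11·152058720 = 398096640600; y_5 = 120·152058720 + 11·1658764801 = 36493459211.
Step 3: Verify x_5² - 119·y_5² = 158480935257005568360000 - 158480935257005568359999 = 1 (should be 1). ✓

(x_1, y_1) = (120, 11); (x_5, y_5) = (398096640600, 36493459211).


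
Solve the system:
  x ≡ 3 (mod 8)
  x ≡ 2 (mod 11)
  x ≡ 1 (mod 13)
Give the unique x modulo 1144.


Moduli 8, 11, 13 are pairwise coprime; by CRT there is a unique solution modulo M = 8 · 11 · 13 = 1144.
Solve pairwise, accumulating the modulus:
  Start with x ≡ 3 (mod 8).
  Combine with x ≡ 2 (mod 11): since gcd(8, 11) = 1, we get a unique residue mod 88.
    Write x = 3 + 8·t and substitute into x ≡ 2 (mod 11): 8·t ≡ 2 − 3 = -1 (mod 11).
    Reduce coefficients mod 11: 8·t ≡ 10 (mod 11).
    The inverse of 8 mod 11 is 7 (since 8·7 = 56 = 5·11 + 1), so t ≡ 7·10 = 70 ≡ 4 (mod 11).
    Then x = 3 + 8·4 = 35, valid modulo lcm(8, 11) = 88: x ≡ 35 (mod 88).
  Combine with x ≡ 1 (mod 13): since gcd(88, 13) = 1, we get a unique residue mod 1144.
    Write x = 35 + 88·t and substitute into x ≡ 1 (mod 13): 88·t ≡ 1 − 35 = -34 (mod 13).
    Reduce coefficients mod 13: 10·t ≡ 5 (mod 13).
    The inverse of 10 mod 13 is 4 (since 10·4 = 40 = 3·13 + 1), so t ≡ 4·5 = 20 ≡ 7 (mod 13).
    Then x = 35 + 88·7 = 651, valid modulo lcm(88, 13) = 1144: x ≡ 651 (mod 1144).
Verify: 651 mod 8 = 3 ✓, 651 mod 11 = 2 ✓, 651 mod 13 = 1 ✓.

x ≡ 651 (mod 1144).


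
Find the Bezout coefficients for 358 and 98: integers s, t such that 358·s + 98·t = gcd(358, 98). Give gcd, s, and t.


Euclidean algorithm on (358, 98) — divide until remainder is 0:
  358 = 3 · 98 + 64
  98 = 1 · 64 + 34
  64 = 1 · 34 + 30
  34 = 1 · 30 + 4
  30 = 7 · 4 + 2
  4 = 2 · 2 + 0
gcd(358, 98) = 2.
Track Bezout coefficients alongside the remainders: start with r₀ = 358 = a·1 + b·0 (s = 1, t = 0) and r₁ = 98 = a·0 + b·1 (s = 0, t = 1); each new remainder r_{k+1} = r_{k-1} − q_k·r_k inherits s_{k+1} = s_{k-1} − q_k·s_k, t_{k+1} = t_{k-1} − q_k·t_k, so r_k = a·s_k + b·t_k at every step:
  q = 3: r = 64, s = 1 − 3·0 = 1, t = 0 − 3·1 = -3  (check: 358·1 + 98·(-3) = 64)
  q = 1: r = 34, s = 0 − 1·1 = -1, t = 1 − 1·(-3) = 4  (check: 358·(-1) + 98·4 = 34)
  q = 1: r = 30, s = 1 − 1·(-1) = 2, t = -3 − 1·4 = -7  (check: 358·2 + 98·(-7) = 30)
  q = 1: r = 4, s = -1 − 1·2 = -3, t = 4 − 1·(-7) = 11  (check: 358·(-3) + 98·11 = 4)
  q = 7: r = 2, s = 2 − 7·(-3) = 23, t = -7 − 7·11 = -84  (check: 358·23 + 98·(-84) = 2)
The row with r = 2 (the gcd) gives the Bezout coefficients s = 23, t = -84.
Result: 358 · (23) + 98 · (-84) = 2.

gcd(358, 98) = 2; s = 23, t = -84 (check: 358·23 + 98·(-84) = 2).


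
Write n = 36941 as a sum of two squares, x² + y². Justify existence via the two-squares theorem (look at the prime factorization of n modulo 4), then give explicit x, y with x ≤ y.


Step 1: Factor n = 36941 = 17 · 41 · 53.
Step 2: Check the mod-4 condition on each prime factor: 17 ≡ 1 (mod 4), exponent 1; 41 ≡ 1 (mod 4), exponent 1; 53 ≡ 1 (mod 4), exponent 1.
All primes ≡ 3 (mod 4) appear to even exponent (or don't appear), so by the two-squares theorem n IS expressible as a sum of two squares.
Step 3: Build a representation. Here n = 17 · 41 · 53 is a product of primes ≡ 1 (mod 4). Each prime p ≡ 1 (mod 4) is itself a sum of two squares; find a² by testing p − a² for a perfect square:
  17: 17 − 1² = 16 = 4² ⇒ 17 = 1² + 4².
  41: 41 − 1² = 40, 41 − 2² = 37, 41 − 3² = 32, 41 − 4² = 25 = 5² ⇒ 41 = 4² + 5².
  53: 53 − 1² = 52, 53 − 2² = 49 = 7² ⇒ 53 = 2² + 7².
  Combine using the Brahmagupta–Fibonacci identity (a² + b²)(c² + d²) = (ac − bd)² + (ad + bc)² = (ac + bd)² + (ad − bc)²:
  17 · 41 = 697: from (1² + 4²)(4² + 5²), take (1·4 − 4·5, 1·5 + 4·4) = (4 − 20, 5 + 16) = (-16, 21); dropping signs (only squares matter) gives (16, 21); check 16² + 21² = 256 + 441 = 697 ✓.
  697 · 53 = 36941: from (16² + 21²)(2² + 7²), take (16·2 − 21·7, 16·7 + 21·2) = (32 − 147, 112 + 42) = (-115, 154); dropping signs (only squares matter) gives (115, 154); check 115² + 154² = 13225 + 23716 = 36941 ✓.
Step 4: Order so x ≤ y and verify: 115² + 154² = 13225 + 23716 = 36941 = n. ✓

n = 36941 = 115² + 154² (one valid representation with x ≤ y).
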